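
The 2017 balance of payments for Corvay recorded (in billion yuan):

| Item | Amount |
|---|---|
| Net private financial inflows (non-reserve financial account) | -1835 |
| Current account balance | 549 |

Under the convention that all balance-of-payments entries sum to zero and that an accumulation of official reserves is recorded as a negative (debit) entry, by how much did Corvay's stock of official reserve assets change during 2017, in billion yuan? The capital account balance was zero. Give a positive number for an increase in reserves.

-1286

Official reserve transactions balance = -(549 + (-1835)) = 1286
An accumulation of reserves is recorded as a debit (negative entry), so the change in the stock of reserves is the negative of that balance.
Change in official reserves = -(1286) = -1286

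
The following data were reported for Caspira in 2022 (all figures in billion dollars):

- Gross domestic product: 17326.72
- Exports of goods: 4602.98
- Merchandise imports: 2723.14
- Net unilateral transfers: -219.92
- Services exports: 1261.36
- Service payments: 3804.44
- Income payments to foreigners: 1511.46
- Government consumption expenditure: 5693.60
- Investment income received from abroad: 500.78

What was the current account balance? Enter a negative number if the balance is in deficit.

Goods balance = 4602.98 - 2723.14 = 1879.84
Services balance = 1261.36 - 3804.44 = -2543.08
Trade balance (goods + services) = 1879.84 + (-2543.08) = -663.24
Net primary income = 500.78 - 1511.46 = -1010.68
Net secondary income = -219.92
Current account = -663.24 + (-1010.68) + (-219.92) = -1893.84

-1893.84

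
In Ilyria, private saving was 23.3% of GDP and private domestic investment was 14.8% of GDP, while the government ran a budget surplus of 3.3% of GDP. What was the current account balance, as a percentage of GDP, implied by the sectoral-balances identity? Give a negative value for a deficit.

11.8

By the sectoral-balances identity, CA = (S_private - I) + (T - G).
Private balance = 23.3 - 14.8 = 8.5
Government balance (T - G) = 3.3
CA = 8.5 + 3.3 = 11.8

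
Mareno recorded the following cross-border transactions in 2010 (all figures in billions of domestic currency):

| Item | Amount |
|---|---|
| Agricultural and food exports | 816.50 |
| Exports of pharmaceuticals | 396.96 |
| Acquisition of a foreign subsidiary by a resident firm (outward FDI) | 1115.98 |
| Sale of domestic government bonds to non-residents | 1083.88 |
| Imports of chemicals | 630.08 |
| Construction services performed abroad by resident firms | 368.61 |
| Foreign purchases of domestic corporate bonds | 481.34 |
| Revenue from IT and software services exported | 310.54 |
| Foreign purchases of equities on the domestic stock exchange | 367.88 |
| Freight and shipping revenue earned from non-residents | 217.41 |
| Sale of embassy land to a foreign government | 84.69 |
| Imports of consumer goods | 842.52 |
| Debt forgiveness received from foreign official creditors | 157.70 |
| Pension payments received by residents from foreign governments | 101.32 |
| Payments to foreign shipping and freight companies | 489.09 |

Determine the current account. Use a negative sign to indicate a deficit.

249.65

Goods: -842.52 + 816.50 + 396.96 - 630.08 = -259.14
Services: 368.61 - 489.09 + 310.54 + 217.41 = 407.47
Secondary income: 101.32
Current account = (-259.14) + 407.47 + 101.32 = 249.65
(Excluded from the current account — financial account: acquisition of a foreign subsidiary by a resident firm (outward FDI) 1115.98, sale of domestic government bonds to non-residents 1083.88, foreign purchases of domestic corporate bonds 481.34, foreign purchases of equities on the domestic stock exchange 367.88; capital account: sale of embassy land to a foreign government 84.69, debt forgiveness received from foreign official creditors 157.70.)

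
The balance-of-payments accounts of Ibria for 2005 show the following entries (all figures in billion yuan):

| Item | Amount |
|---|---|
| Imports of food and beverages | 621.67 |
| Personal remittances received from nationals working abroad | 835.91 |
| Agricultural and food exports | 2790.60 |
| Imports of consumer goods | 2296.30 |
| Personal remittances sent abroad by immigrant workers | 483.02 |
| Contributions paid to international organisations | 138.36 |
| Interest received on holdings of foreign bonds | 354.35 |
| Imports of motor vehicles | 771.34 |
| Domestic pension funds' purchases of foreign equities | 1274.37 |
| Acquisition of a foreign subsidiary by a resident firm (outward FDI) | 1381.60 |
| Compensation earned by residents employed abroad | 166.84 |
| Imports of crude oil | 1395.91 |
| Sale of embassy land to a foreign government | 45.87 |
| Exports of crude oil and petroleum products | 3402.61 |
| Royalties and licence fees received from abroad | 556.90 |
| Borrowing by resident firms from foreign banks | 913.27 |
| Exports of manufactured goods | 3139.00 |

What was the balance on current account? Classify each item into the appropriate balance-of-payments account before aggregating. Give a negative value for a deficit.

Goods: -2296.30 + 3139.00 + 2790.60 + 3402.61 - 771.34 - 621.67 - 1395.91 = 4246.99
Services: 556.90
Primary income: 354.35 + 166.84 = 521.19
Secondary income: -483.02 + 835.91 - 138.36 = 214.53
Current account = 4246.99 + 556.90 + 521.19 + 214.53 = 5539.61
(Excluded from the current account — financial account: domestic pension funds' purchases of foreign equities 1274.37, acquisition of a foreign subsidiary by a resident firm (outward FDI) 1381.60, borrowing by resident firms from foreign banks 913.27; capital account: sale of embassy land to a foreign government 45.87.)

5539.61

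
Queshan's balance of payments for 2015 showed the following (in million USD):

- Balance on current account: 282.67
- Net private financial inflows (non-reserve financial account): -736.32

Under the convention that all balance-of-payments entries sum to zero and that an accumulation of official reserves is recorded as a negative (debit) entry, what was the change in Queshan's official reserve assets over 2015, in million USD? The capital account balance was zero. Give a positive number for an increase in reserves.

-453.65

Official reserve transactions balance = -(282.67 + (-736.32)) = 453.65
An accumulation of reserves is recorded as a debit (negative entry), so the change in the stock of reserves is the negative of that balance.
Change in official reserves = -(453.65) = -453.65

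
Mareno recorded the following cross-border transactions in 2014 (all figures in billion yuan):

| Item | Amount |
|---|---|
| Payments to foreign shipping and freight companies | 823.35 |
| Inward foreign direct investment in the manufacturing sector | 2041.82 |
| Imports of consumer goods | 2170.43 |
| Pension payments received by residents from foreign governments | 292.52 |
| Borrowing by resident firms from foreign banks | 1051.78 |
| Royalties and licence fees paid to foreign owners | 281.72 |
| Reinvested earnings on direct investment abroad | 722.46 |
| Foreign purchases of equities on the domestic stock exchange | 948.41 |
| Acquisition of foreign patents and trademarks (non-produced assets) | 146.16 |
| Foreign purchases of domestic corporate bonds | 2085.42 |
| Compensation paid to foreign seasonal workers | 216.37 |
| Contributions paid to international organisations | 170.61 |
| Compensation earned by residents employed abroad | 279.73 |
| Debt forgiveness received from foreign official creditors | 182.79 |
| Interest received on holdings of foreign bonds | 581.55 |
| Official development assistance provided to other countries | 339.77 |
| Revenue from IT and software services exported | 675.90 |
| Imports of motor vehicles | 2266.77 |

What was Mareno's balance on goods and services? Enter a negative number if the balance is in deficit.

Goods: -2170.43 - 2266.77 = -4437.20
Services: -823.35 - 281.72 + 675.90 = -429.17
Trade balance = -4437.20 + (-429.17) = -4866.37
(Excluded from the trade balance — financial account: inward foreign direct investment in the manufacturing sector 2041.82, borrowing by resident firms from foreign banks 1051.78, foreign purchases of equities on the domestic stock exchange 948.41, foreign purchases of domestic corporate bonds 2085.42; secondary income: pension payments received by residents from foreign governments 292.52, contributions paid to international organisations 170.61, official development assistance provided to other countries 339.77; primary income: reinvested earnings on direct investment abroad 722.46, compensation paid to foreign seasonal workers 216.37, compensation earned by residents employed abroad 279.73, interest received on holdings of foreign bonds 581.55; capital account: acquisition of foreign patents and trademarks (non-produced assets) 146.16, debt forgiveness received from foreign official creditors 182.79.)

-4866.37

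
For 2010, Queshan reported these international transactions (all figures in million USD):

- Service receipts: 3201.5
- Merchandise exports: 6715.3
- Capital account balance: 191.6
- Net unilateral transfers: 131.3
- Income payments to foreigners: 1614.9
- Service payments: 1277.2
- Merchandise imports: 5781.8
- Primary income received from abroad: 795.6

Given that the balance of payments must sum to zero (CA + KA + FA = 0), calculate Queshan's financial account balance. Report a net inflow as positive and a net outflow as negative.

-2361.4

Goods balance = 6715.3 - 5781.8 = 933.5
Services balance = 3201.5 - 1277.2 = 1924.3
Trade balance (goods + services) = 933.5 + 1924.3 = 2857.8
Net primary income = 795.6 - 1614.9 = -819.3
Net secondary income = 131.3
Current account = 2857.8 + (-819.3) + 131.3 = 2169.8
Financial account = -(2169.8 + 191.6) = -2361.4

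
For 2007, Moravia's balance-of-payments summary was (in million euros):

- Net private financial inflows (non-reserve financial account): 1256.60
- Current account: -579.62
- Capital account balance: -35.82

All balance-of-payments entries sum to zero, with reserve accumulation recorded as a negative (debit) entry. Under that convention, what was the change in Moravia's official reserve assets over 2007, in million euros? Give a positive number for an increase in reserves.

Official reserve transactions balance = -((-579.62) + (-35.82) + 1256.60) = -641.16
An accumulation of reserves is recorded as a debit (negative entry), so the change in the stock of reserves is the negative of that balance.
Change in official reserves = -(-641.16) = 641.16

641.16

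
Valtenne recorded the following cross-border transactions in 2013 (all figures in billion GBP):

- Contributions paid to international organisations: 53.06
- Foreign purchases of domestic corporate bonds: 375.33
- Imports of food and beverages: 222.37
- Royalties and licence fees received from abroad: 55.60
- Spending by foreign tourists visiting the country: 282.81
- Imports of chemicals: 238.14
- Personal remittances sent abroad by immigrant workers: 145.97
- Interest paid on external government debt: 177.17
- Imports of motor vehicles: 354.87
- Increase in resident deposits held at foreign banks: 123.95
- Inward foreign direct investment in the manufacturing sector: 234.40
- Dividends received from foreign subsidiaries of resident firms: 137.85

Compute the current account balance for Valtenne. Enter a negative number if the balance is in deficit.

-715.32

Goods: -354.87 - 238.14 - 222.37 = -815.38
Services: 55.60 + 282.81 = 338.41
Primary income: -177.17 + 137.85 = -39.32
Secondary income: -145.97 - 53.06 = -199.03
Current account = (-815.38) + 338.41 + (-39.32) + (-199.03) = -715.32
(Excluded from the current account — financial account: foreign purchases of domestic corporate bonds 375.33, increase in resident deposits held at foreign banks 123.95, inward foreign direct investment in the manufacturing sector 234.40.)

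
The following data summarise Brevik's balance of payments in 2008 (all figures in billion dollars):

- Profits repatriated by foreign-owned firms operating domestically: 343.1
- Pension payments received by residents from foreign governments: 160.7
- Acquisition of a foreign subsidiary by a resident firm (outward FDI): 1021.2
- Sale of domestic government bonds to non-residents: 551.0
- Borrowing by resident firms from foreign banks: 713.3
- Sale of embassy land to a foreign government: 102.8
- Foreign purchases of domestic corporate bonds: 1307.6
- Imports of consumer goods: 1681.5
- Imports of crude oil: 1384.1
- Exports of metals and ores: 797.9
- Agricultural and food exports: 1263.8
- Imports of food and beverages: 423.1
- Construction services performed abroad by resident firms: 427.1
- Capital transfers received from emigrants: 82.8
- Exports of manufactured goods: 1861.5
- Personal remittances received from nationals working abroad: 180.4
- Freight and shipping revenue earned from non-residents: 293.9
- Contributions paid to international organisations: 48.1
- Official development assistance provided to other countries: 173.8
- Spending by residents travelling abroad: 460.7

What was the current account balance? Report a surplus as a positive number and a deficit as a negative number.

470.9

Goods: -423.1 + 797.9 + 1861.5 - 1384.1 - 1681.5 + 1263.8 = 434.5
Services: 293.9 - 460.7 + 427.1 = 260.3
Primary income: -343.1
Secondary income: -48.1 + 160.7 + 180.4 - 173.8 = 119.2
Current account = 434.5 + 260.3 + (-343.1) + 119.2 = 470.9
(Excluded from the current account — financial account: acquisition of a foreign subsidiary by a resident firm (outward FDI) 1021.2, sale of domestic government bonds to non-residents 551.0, borrowing by resident firms from foreign banks 713.3, foreign purchases of domestic corporate bonds 1307.6; capital account: sale of embassy land to a foreign government 102.8, capital transfers received from emigrants 82.8.)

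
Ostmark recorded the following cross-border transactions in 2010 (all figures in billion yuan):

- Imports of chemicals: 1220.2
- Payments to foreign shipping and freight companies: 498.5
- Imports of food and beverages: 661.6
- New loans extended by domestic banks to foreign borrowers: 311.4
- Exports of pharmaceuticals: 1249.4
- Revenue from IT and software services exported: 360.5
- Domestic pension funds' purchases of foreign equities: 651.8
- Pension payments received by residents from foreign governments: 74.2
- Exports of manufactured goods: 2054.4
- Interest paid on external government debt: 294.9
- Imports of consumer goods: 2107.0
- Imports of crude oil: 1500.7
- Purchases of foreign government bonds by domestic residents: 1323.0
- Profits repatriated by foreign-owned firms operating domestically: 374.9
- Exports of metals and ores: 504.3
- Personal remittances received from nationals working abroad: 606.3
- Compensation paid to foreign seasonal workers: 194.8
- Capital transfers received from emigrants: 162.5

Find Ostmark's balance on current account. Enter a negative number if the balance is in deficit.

Goods: 2054.4 - 2107.0 - 661.6 + 504.3 - 1220.2 - 1500.7 + 1249.4 = -1681.4
Services: 360.5 - 498.5 = -138.0
Primary income: -194.8 - 374.9 - 294.9 = -864.6
Secondary income: 74.2 + 606.3 = 680.5
Current account = (-1681.4) + (-138.0) + (-864.6) + 680.5 = -2003.5
(Excluded from the current account — financial account: new loans extended by domestic banks to foreign borrowers 311.4, domestic pension funds' purchases of foreign equities 651.8, purchases of foreign government bonds by domestic residents 1323.0; capital account: capital transfers received from emigrants 162.5.)

-2003.5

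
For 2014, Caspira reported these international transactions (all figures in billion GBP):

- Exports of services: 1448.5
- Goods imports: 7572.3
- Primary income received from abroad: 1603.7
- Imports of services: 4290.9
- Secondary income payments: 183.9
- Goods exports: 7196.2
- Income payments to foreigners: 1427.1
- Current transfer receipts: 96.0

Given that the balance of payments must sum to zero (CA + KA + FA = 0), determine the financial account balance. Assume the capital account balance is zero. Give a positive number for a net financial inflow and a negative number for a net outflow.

Goods balance = 7196.2 - 7572.3 = -376.1
Services balance = 1448.5 - 4290.9 = -2842.4
Trade balance (goods + services) = -376.1 + (-2842.4) = -3218.5
Net primary income = 1603.7 - 1427.1 = 176.6
Net secondary income = 96.0 - 183.9 = -87.9
Current account = -3218.5 + 176.6 + (-87.9) = -3129.8
Financial account = -(-3129.8) = 3129.8

3129.8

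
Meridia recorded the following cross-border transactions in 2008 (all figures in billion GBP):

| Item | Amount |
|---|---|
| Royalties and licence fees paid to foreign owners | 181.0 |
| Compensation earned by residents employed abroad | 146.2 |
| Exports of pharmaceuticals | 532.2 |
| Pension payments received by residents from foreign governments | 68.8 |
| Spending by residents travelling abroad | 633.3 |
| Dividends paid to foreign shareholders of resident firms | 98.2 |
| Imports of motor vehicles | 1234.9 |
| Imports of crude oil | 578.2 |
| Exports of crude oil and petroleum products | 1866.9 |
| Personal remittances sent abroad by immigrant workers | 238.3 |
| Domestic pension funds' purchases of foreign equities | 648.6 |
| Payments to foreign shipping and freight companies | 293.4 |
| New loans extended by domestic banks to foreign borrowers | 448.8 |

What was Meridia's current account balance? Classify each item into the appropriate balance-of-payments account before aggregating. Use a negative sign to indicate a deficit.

-643.2

Goods: -578.2 - 1234.9 + 1866.9 + 532.2 = 586.0
Services: -181.0 - 293.4 - 633.3 = -1107.7
Primary income: 146.2 - 98.2 = 48.0
Secondary income: 68.8 - 238.3 = -169.5
Current account = 586.0 + (-1107.7) + 48.0 + (-169.5) = -643.2
(Excluded from the current account — financial account: domestic pension funds' purchases of foreign equities 648.6, new loans extended by domestic banks to foreign borrowers 448.8.)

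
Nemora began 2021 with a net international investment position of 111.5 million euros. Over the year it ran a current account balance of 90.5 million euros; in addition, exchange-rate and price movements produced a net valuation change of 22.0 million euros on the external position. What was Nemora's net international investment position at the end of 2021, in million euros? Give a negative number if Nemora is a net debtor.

Change in NIIP = current account + net valuation change = 90.5 + 22.0 = 112.5
End-of-year NIIP = 111.5 + 112.5 = 224.0

224.0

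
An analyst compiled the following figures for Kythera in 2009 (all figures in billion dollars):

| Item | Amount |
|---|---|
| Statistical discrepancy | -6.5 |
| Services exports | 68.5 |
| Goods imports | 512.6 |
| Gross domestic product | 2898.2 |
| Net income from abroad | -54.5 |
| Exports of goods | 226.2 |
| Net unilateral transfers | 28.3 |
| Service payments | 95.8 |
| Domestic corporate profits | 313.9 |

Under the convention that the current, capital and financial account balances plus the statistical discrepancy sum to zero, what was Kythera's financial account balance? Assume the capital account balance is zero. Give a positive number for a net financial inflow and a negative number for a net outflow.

Goods balance = 226.2 - 512.6 = -286.4
Services balance = 68.5 - 95.8 = -27.3
Trade balance (goods + services) = -286.4 + (-27.3) = -313.7
Net primary income = -54.5
Net secondary income = 28.3
Current account = -313.7 + (-54.5) + 28.3 = -339.9
Financial account = -(-339.9 + (-6.5)) = 346.4

346.4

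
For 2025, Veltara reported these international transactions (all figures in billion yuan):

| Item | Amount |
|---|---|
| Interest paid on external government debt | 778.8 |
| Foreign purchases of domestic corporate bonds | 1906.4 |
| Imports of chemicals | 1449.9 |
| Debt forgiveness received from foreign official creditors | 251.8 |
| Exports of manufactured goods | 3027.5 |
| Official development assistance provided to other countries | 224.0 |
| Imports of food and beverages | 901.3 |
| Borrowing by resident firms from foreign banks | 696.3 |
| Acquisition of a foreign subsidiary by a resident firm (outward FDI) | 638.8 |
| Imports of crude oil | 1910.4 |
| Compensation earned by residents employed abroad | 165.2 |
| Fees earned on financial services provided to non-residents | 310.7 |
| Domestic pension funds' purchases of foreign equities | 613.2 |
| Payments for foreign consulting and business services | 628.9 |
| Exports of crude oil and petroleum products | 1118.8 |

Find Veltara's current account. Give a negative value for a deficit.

Goods: -1910.4 + 3027.5 + 1118.8 - 901.3 - 1449.9 = -115.3
Services: 310.7 - 628.9 = -318.2
Primary income: -778.8 + 165.2 = -613.6
Secondary income: -224.0
Current account = (-115.3) + (-318.2) + (-613.6) + (-224.0) = -1271.1
(Excluded from the current account — financial account: foreign purchases of domestic corporate bonds 1906.4, borrowing by resident firms from foreign banks 696.3, acquisition of a foreign subsidiary by a resident firm (outward FDI) 638.8, domestic pension funds' purchases of foreign equities 613.2; capital account: debt forgiveness received from foreign official creditors 251.8.)

-1271.1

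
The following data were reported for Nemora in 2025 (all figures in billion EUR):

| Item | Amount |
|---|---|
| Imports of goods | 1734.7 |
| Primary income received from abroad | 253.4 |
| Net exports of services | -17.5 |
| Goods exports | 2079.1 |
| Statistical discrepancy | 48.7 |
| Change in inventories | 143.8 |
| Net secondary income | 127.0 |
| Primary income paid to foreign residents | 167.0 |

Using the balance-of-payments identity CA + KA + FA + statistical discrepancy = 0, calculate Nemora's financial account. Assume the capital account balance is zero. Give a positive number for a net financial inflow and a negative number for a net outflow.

-589.0

Goods balance = 2079.1 - 1734.7 = 344.4
Services balance = -17.5
Trade balance (goods + services) = 344.4 + (-17.5) = 326.9
Net primary income = 253.4 - 167.0 = 86.4
Net secondary income = 127.0
Current account = 326.9 + 86.4 + 127.0 = 540.3
Financial account = -(540.3 + 48.7) = -589.0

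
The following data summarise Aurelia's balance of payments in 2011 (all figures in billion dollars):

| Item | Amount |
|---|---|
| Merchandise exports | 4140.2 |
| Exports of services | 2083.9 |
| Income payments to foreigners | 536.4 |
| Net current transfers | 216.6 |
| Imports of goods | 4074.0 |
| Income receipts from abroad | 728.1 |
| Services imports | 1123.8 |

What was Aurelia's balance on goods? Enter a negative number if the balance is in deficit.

66.2

Goods balance = 4140.2 - 4074.0 = 66.2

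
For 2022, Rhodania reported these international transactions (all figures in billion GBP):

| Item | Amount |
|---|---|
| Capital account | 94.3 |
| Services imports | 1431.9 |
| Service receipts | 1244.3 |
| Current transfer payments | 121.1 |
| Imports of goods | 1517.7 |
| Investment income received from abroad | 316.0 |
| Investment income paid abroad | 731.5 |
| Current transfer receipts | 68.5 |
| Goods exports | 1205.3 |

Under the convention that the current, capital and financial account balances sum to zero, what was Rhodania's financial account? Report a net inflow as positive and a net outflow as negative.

Goods balance = 1205.3 - 1517.7 = -312.4
Services balance = 1244.3 - 1431.9 = -187.6
Trade balance (goods + services) = -312.4 + (-187.6) = -500.0
Net primary income = 316.0 - 731.5 = -415.5
Net secondary income = 68.5 - 121.1 = -52.6
Current account = -500.0 + (-415.5) + (-52.6) = -968.1
Financial account = -(-968.1 + 94.3) = 873.8

873.8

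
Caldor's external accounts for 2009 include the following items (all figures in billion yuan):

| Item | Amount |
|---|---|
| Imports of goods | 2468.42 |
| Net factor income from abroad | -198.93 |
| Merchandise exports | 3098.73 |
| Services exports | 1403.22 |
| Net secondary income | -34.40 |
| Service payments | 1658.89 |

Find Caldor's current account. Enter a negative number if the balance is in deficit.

141.31

Goods balance = 3098.73 - 2468.42 = 630.31
Services balance = 1403.22 - 1658.89 = -255.67
Trade balance (goods + services) = 630.31 + (-255.67) = 374.64
Net primary income = -198.93
Net secondary income = -34.40
Current account = 374.64 + (-198.93) + (-34.40) = 141.31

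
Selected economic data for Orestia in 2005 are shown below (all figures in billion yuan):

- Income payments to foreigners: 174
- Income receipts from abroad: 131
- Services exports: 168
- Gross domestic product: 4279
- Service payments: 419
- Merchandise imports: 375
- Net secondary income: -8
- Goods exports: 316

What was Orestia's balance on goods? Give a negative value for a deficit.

-59

Goods balance = 316 - 375 = -59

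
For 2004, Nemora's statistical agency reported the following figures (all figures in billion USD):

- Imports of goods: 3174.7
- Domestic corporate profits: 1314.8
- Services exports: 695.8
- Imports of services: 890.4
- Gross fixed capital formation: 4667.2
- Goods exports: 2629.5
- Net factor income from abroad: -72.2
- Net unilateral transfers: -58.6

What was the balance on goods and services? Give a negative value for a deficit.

Goods balance = 2629.5 - 3174.7 = -545.2
Services balance = 695.8 - 890.4 = -194.6
Trade balance (goods + services) = -545.2 + (-194.6) = -739.8

-739.8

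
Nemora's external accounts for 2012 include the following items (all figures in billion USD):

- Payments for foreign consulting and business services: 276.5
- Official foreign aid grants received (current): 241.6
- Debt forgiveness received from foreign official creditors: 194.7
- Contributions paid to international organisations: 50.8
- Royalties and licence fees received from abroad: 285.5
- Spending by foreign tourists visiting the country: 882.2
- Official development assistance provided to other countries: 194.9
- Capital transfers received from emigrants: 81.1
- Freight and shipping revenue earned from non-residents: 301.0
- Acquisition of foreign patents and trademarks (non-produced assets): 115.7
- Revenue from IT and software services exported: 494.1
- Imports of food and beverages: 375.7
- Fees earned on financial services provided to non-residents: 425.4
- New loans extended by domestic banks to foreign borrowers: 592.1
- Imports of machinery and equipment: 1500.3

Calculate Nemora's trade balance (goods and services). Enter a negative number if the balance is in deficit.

235.7

Goods: -375.7 - 1500.3 = -1876.0
Services: 425.4 + 285.5 - 276.5 + 301.0 + 494.1 + 882.2 = 2111.7
Trade balance = -1876.0 + 2111.7 = 235.7
(Excluded from the trade balance — secondary income: official foreign aid grants received (current) 241.6, contributions paid to international organisations 50.8, official development assistance provided to other countries 194.9; capital account: debt forgiveness received from foreign official creditors 194.7, capital transfers received from emigrants 81.1, acquisition of foreign patents and trademarks (non-produced assets) 115.7; financial account: new loans extended by domestic banks to foreign borrowers 592.1.)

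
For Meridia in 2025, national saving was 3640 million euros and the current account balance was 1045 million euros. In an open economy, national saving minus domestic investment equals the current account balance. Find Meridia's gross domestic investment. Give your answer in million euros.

I = S - CA = 3640 - 1045 = 2595

2595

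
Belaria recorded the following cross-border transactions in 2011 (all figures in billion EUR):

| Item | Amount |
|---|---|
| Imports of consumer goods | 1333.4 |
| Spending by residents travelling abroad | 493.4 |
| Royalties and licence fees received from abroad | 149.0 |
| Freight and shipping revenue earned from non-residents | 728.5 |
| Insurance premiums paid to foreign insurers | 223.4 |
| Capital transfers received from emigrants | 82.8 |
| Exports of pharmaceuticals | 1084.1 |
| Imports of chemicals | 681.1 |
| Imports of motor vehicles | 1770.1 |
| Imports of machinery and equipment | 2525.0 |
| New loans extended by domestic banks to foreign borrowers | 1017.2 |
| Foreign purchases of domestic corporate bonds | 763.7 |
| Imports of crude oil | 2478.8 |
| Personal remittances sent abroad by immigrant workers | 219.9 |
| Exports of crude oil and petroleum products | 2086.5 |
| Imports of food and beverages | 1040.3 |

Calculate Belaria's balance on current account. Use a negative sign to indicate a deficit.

-6717.3

Goods: -2478.8 + 2086.5 - 1770.1 + 1084.1 - 1333.4 - 2525.0 - 1040.3 - 681.1 = -6658.1
Services: -493.4 - 223.4 + 149.0 + 728.5 = 160.7
Secondary income: -219.9
Current account = (-6658.1) + 160.7 + (-219.9) = -6717.3
(Excluded from the current account — capital account: capital transfers received from emigrants 82.8; financial account: new loans extended by domestic banks to foreign borrowers 1017.2, foreign purchases of domestic corporate bonds 763.7.)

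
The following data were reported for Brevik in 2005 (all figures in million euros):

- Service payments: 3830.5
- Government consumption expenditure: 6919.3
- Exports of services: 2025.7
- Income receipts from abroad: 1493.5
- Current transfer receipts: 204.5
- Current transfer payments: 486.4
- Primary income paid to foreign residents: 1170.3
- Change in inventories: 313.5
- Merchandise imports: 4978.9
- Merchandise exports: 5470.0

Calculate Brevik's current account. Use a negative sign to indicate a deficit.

-1272.4

Goods balance = 5470.0 - 4978.9 = 491.1
Services balance = 2025.7 - 3830.5 = -1804.8
Trade balance (goods + services) = 491.1 + (-1804.8) = -1313.7
Net primary income = 1493.5 - 1170.3 = 323.2
Net secondary income = 204.5 - 486.4 = -281.9
Current account = -1313.7 + 323.2 + (-281.9) = -1272.4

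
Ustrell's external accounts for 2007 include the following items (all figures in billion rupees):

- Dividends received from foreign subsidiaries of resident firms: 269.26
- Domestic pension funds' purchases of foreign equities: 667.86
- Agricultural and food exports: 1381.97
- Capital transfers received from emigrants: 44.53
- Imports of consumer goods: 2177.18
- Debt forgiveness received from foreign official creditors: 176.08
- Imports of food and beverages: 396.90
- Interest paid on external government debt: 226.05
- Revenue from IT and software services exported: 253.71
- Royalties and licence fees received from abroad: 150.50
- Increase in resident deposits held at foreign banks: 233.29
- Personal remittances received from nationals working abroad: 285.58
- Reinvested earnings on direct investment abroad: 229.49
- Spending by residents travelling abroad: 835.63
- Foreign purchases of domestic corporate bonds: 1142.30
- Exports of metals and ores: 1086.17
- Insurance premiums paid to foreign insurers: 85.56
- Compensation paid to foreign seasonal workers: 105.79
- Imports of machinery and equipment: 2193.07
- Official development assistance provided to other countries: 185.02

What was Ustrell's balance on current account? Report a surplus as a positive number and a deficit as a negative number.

Goods: -2193.07 + 1086.17 - 396.90 - 2177.18 + 1381.97 = -2299.01
Services: -85.56 + 150.50 + 253.71 - 835.63 = -516.98
Primary income: 229.49 + 269.26 - 105.79 - 226.05 = 166.91
Secondary income: 285.58 - 185.02 = 100.56
Current account = (-2299.01) + (-516.98) + 166.91 + 100.56 = -2548.52
(Excluded from the current account — financial account: domestic pension funds' purchases of foreign equities 667.86, increase in resident deposits held at foreign banks 233.29, foreign purchases of domestic corporate bonds 1142.30; capital account: capital transfers received from emigrants 44.53, debt forgiveness received from foreign official creditors 176.08.)

-2548.52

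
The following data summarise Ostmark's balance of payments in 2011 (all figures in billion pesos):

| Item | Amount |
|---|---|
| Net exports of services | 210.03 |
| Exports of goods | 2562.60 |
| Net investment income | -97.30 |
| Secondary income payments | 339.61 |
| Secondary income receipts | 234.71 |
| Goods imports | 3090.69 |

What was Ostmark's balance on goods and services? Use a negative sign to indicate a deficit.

-318.06

Goods balance = 2562.60 - 3090.69 = -528.09
Services balance = 210.03
Trade balance (goods + services) = -528.09 + 210.03 = -318.06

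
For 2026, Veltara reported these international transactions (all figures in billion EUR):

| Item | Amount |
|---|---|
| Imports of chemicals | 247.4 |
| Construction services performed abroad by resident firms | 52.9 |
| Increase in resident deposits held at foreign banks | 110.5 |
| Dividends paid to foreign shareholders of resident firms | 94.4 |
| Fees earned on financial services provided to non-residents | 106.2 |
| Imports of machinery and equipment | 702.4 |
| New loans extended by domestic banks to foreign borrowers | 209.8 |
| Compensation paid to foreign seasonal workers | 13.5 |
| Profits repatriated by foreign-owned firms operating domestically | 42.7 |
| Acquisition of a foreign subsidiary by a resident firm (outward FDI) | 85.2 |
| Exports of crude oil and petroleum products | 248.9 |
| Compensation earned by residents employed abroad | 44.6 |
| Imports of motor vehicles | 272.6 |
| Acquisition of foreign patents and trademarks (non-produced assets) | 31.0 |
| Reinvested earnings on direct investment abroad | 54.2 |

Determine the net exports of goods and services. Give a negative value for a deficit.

-814.4

Goods: 248.9 - 702.4 - 272.6 - 247.4 = -973.5
Services: 106.2 + 52.9 = 159.1
Trade balance = -973.5 + 159.1 = -814.4
(Excluded from the trade balance — financial account: increase in resident deposits held at foreign banks 110.5, new loans extended by domestic banks to foreign borrowers 209.8, acquisition of a foreign subsidiary by a resident firm (outward FDI) 85.2; primary income: dividends paid to foreign shareholders of resident firms 94.4, compensation paid to foreign seasonal workers 13.5, profits repatriated by foreign-owned firms operating domestically 42.7, compensation earned by residents employed abroad 44.6, reinvested earnings on direct investment abroad 54.2; capital account: acquisition of foreign patents and trademarks (non-produced assets) 31.0.)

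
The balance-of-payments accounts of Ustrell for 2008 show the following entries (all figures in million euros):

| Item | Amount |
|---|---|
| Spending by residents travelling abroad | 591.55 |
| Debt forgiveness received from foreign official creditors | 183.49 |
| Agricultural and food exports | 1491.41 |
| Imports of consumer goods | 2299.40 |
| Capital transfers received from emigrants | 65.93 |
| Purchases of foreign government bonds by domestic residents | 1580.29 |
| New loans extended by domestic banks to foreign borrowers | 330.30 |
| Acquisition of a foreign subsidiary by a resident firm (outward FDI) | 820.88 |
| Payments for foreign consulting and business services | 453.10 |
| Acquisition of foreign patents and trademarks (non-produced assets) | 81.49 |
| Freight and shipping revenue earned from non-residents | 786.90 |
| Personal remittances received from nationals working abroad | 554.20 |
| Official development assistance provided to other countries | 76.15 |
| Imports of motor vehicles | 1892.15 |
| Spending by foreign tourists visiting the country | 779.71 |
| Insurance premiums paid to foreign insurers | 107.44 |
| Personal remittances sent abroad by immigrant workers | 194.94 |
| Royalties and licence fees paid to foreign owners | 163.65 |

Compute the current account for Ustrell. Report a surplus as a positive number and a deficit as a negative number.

-2166.16

Goods: -1892.15 + 1491.41 - 2299.40 = -2700.14
Services: 786.90 - 591.55 - 453.10 - 163.65 + 779.71 - 107.44 = 250.87
Secondary income: -76.15 + 554.20 - 194.94 = 283.11
Current account = (-2700.14) + 250.87 + 283.11 = -2166.16
(Excluded from the current account — capital account: debt forgiveness received from foreign official creditors 183.49, capital transfers received from emigrants 65.93, acquisition of foreign patents and trademarks (non-produced assets) 81.49; financial account: purchases of foreign government bonds by domestic residents 1580.29, new loans extended by domestic banks to foreign borrowers 330.30, acquisition of a foreign subsidiary by a resident firm (outward FDI) 820.88.)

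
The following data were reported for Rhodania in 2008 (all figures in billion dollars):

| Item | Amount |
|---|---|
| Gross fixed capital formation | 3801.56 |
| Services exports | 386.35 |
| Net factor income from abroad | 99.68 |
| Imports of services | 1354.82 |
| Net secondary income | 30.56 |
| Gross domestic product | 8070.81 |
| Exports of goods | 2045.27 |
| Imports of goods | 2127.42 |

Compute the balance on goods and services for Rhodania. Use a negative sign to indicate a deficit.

Goods balance = 2045.27 - 2127.42 = -82.15
Services balance = 386.35 - 1354.82 = -968.47
Trade balance (goods + services) = -82.15 + (-968.47) = -1050.62

-1050.62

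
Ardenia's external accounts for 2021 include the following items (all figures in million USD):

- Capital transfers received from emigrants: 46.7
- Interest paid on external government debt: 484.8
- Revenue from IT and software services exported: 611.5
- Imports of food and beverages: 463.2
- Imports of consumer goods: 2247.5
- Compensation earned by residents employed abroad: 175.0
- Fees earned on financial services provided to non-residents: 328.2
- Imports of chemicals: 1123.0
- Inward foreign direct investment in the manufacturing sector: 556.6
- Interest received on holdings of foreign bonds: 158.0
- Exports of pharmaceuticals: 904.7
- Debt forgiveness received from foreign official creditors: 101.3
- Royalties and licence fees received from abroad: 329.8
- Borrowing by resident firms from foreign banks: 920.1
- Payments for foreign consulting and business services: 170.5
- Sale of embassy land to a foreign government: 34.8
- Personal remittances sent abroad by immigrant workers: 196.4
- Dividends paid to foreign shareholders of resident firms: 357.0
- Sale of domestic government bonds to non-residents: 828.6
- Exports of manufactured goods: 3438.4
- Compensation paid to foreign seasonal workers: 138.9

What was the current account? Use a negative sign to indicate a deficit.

764.3

Goods: -1123.0 - 2247.5 - 463.2 + 904.7 + 3438.4 = 509.4
Services: -170.5 + 328.2 + 329.8 + 611.5 = 1099.0
Primary income: -138.9 + 158.0 - 357.0 + 175.0 - 484.8 = -647.7
Secondary income: -196.4
Current account = 509.4 + 1099.0 + (-647.7) + (-196.4) = 764.3
(Excluded from the current account — capital account: capital transfers received from emigrants 46.7, debt forgiveness received from foreign official creditors 101.3, sale of embassy land to a foreign government 34.8; financial account: inward foreign direct investment in the manufacturing sector 556.6, borrowing by resident firms from foreign banks 920.1, sale of domestic government bonds to non-residents 828.6.)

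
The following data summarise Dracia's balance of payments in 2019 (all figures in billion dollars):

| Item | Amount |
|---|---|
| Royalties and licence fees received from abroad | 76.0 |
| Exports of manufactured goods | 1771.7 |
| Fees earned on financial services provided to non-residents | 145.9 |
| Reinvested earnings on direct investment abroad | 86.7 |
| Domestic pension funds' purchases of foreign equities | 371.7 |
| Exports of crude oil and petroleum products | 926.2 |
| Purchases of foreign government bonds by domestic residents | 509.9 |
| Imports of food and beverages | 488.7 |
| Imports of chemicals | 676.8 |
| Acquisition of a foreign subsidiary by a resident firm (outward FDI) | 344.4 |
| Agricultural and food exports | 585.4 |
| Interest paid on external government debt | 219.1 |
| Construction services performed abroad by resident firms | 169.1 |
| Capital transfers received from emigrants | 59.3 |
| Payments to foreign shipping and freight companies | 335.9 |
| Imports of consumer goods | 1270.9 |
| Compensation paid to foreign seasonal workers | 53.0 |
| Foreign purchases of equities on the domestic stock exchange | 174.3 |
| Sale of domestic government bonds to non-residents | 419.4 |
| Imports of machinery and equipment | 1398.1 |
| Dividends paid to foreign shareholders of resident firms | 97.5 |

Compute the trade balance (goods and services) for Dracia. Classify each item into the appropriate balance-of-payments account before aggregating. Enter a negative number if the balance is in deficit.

-496.1

Goods: 585.4 + 1771.7 - 488.7 - 1398.1 - 676.8 - 1270.9 + 926.2 = -551.2
Services: 169.1 + 76.0 + 145.9 - 335.9 = 55.1
Trade balance = -551.2 + 55.1 = -496.1
(Excluded from the trade balance — primary income: reinvested earnings on direct investment abroad 86.7, interest paid on external government debt 219.1, compensation paid to foreign seasonal workers 53.0, dividends paid to foreign shareholders of resident firms 97.5; financial account: domestic pension funds' purchases of foreign equities 371.7, purchases of foreign government bonds by domestic residents 509.9, acquisition of a foreign subsidiary by a resident firm (outward FDI) 344.4, foreign purchases of equities on the domestic stock exchange 174.3, sale of domestic government bonds to non-residents 419.4; capital account: capital transfers received from emigrants 59.3.)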